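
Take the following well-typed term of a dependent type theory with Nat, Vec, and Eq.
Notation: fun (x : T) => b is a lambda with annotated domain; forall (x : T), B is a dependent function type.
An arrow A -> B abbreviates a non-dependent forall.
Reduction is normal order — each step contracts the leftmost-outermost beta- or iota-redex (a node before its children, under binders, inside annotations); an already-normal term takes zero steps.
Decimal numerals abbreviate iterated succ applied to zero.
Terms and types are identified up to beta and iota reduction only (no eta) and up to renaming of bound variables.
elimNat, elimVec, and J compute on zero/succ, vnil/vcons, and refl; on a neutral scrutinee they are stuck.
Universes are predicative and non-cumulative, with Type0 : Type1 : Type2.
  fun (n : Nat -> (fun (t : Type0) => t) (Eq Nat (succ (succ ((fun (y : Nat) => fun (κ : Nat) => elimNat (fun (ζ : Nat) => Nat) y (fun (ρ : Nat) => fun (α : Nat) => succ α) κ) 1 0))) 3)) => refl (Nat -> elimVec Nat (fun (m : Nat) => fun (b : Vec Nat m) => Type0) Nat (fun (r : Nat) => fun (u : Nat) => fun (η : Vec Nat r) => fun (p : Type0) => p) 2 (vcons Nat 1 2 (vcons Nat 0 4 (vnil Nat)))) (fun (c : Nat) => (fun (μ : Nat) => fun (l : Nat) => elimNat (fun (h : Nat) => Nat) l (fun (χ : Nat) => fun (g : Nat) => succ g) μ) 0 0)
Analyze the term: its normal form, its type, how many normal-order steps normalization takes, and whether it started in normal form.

reduced normal form:
  fun (n : Nat -> Eq Nat 3 3) => refl (Nat -> Nat) (fun (t : Nat) => 0)
the term's type:
  (Nat -> Eq Nat 3 3) -> Eq (Nat -> Nat) (fun (n : Nat) => 0) (fun (t : Nat) => 0)
normal-order step count: 18
term was already normal: no
first redex: a beta-redex


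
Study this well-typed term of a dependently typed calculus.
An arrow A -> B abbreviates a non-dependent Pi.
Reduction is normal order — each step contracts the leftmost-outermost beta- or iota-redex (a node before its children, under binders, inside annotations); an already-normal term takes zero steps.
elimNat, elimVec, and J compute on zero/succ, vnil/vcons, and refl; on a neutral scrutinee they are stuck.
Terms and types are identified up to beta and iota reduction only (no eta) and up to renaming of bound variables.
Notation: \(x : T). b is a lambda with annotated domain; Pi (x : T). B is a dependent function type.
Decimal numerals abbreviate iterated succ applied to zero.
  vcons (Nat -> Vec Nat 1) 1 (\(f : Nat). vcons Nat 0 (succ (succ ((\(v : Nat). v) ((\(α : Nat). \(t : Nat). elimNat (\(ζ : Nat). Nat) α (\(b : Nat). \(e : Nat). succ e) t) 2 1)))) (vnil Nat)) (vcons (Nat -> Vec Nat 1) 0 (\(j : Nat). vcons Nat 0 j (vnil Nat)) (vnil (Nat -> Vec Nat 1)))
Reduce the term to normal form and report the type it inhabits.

reduced normal form:
  vcons (Nat -> Vec Nat 1) 1 (\(f : Nat). vcons Nat 0 5 (vnil Nat)) (vcons (Nat -> Vec Nat 1) 0 (\(v : Nat). vcons Nat 0 v (vnil Nat)) (vnil (Nat -> Vec Nat 1)))
the term's type:
  Vec (Nat -> Vec Nat 1) 2


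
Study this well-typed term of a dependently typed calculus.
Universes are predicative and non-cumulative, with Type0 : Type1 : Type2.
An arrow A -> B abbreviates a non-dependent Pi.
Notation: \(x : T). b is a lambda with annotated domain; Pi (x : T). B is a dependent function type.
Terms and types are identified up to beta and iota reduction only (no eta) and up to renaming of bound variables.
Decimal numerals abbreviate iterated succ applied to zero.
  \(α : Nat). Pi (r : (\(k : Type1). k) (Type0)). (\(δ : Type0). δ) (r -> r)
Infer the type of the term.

the term's type:
  Nat -> Type1


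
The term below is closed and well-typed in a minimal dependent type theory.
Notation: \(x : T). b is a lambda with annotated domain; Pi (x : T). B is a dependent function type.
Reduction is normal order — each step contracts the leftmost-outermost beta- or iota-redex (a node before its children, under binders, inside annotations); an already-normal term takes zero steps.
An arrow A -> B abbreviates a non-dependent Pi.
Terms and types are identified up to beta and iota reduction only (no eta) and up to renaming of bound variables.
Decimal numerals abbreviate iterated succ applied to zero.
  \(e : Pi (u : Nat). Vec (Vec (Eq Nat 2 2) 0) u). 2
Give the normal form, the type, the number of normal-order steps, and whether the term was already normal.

normal form:
  \(e : Pi (u : Nat). Vec (Vec (Eq Nat 2 2) 0) u). 2
the term's type:
  (Pi (e : Nat). Vec (Vec (Eq Nat 2 2) 0) e) -> Nat
normal-order step count: 0
already normal: yes


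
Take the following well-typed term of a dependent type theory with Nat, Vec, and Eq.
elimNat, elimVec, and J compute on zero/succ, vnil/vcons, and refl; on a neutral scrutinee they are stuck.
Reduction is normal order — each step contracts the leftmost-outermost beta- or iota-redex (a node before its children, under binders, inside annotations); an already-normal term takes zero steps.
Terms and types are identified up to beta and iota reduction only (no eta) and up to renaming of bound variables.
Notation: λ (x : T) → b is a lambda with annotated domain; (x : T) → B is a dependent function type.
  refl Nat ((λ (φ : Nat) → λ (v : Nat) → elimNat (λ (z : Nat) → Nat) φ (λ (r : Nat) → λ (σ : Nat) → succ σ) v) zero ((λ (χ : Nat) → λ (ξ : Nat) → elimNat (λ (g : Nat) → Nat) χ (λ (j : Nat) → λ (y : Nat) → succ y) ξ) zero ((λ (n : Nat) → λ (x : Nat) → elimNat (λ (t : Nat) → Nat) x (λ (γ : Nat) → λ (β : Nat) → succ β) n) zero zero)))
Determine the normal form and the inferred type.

reduced normal form:
  refl Nat zero
inferred type:
  Eq Nat zero zero


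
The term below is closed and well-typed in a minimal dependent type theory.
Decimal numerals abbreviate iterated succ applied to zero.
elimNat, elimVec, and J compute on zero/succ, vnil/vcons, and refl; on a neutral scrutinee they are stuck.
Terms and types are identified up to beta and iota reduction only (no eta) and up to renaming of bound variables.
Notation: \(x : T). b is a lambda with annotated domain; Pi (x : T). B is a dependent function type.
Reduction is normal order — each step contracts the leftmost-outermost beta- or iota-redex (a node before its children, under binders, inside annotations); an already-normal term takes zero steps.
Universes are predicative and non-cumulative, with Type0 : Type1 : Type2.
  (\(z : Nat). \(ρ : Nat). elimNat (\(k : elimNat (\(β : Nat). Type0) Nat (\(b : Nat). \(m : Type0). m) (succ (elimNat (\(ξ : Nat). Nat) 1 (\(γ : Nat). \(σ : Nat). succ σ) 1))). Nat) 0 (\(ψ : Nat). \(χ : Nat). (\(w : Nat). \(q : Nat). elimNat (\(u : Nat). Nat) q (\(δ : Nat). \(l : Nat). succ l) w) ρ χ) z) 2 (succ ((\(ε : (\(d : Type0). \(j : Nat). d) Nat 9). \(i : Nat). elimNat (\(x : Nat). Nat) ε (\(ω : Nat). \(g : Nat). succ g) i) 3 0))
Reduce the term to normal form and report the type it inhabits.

reduced normal form:
  8
inferred type:
  Nat


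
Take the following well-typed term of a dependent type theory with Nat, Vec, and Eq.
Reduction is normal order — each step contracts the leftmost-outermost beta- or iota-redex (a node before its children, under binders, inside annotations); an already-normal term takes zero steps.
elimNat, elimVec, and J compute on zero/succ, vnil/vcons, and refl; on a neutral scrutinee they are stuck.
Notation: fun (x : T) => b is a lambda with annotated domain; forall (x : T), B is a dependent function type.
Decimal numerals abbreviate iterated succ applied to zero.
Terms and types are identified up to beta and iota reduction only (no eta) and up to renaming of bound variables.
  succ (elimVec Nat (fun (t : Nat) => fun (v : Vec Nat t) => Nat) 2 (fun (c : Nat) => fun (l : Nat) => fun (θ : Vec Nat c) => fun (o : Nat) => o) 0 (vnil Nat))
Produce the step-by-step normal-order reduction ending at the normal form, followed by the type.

reduction (normal order):
  succ (elimVec Nat (fun (t : Nat) => fun (v : Vec Nat t) => Nat) 2 (fun (c : Nat) => fun (l : Nat) => fun (θ : Vec Nat c) => fun (o : Nat) => o) 0 (vnil Nat))
  ~> 3
type:
  Nat


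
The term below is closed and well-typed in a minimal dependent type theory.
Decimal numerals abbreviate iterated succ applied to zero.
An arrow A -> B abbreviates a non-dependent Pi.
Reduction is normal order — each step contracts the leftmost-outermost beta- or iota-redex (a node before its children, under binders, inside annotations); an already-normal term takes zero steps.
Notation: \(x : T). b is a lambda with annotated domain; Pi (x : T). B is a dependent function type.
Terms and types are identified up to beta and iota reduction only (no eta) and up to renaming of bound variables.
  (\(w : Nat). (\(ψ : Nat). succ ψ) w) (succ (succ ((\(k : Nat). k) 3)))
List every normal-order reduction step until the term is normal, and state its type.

normal-order reduction:
  (\(w : Nat). (\(ψ : Nat). succ ψ) w) (succ (succ ((\(k : Nat). k) 3)))
  ~> (\(w : Nat). succ w) (succ (succ ((\(ψ : Nat). ψ) 3)))
  ~> succ (succ (succ ((\(w : Nat). w) 3)))
  ~> 6
type:
  Nat


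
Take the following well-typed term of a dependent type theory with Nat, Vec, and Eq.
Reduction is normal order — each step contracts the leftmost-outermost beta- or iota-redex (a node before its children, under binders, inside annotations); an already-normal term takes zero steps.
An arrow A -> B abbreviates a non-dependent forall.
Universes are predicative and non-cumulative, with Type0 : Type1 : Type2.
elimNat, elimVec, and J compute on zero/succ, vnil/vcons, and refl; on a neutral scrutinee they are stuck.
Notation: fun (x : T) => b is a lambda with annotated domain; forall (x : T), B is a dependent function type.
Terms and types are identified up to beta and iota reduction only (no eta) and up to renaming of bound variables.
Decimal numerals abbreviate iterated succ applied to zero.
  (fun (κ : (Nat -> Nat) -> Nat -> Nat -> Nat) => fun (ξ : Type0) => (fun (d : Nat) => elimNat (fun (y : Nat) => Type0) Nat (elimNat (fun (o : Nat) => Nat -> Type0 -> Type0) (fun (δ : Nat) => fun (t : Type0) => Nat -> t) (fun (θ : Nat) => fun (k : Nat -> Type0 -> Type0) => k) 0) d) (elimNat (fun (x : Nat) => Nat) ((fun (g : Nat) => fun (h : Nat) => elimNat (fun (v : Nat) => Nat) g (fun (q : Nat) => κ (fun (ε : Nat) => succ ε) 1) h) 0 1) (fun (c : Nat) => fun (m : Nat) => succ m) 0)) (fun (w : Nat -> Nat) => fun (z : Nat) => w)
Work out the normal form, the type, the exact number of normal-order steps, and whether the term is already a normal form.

resulting normal form:
  fun (κ : Type0) => Nat -> Nat
inferred type:
  Type0 -> Type0
steps to reach normal form (normal order): 16
already normal: no
first contracted redex: a beta-redex


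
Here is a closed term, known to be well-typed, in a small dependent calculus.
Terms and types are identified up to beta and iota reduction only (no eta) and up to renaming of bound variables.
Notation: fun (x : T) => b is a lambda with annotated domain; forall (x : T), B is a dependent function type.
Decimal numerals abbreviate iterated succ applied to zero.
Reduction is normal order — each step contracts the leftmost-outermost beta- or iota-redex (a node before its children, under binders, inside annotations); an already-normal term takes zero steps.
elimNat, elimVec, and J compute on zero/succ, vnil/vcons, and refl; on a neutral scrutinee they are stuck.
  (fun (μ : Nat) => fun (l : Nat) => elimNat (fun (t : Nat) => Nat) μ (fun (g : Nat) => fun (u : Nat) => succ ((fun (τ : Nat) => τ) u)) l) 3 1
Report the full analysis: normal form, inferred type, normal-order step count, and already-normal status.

normal form:
  4
type:
  Nat
steps to reach normal form (normal order): 7
started in normal form: no
first contracted redex: a beta-redex


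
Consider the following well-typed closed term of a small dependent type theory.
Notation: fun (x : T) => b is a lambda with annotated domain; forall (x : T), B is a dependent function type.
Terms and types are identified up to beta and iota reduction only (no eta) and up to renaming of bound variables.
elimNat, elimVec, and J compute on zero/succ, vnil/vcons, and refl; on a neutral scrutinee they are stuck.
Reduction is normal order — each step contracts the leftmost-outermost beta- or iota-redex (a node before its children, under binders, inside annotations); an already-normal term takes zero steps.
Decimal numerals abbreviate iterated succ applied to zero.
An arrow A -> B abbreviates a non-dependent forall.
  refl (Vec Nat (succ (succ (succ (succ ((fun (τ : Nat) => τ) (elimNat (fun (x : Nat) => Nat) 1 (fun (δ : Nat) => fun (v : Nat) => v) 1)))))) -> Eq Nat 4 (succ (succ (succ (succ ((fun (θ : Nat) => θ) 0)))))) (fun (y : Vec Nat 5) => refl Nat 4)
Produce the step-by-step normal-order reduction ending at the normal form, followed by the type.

normal-order reduction:
  refl (Vec Nat (succ (succ (succ (succ ((fun (τ : Nat) => τ) (elimNat (fun (x : Nat) => Nat) 1 (fun (δ : Nat) => fun (v : Nat) => v) 1)))))) -> Eq Nat 4 (succ (succ (succ (succ ((fun (θ : Nat) => θ) 0)))))) (fun (y : Vec Nat 5) => refl Nat 4)
  ~> refl (Vec Nat (succ (succ (succ (succ (elimNat (fun (τ : Nat) => Nat) 1 (fun (x : Nat) => fun (δ : Nat) => δ) 1))))) -> Eq Nat 4 (succ (succ (succ (succ ((fun (v : Nat) => v) 0)))))) (fun (θ : Vec Nat 5) => refl Nat 4)
  ~> refl (Vec Nat (succ (succ (succ (succ ((fun (τ : Nat) => fun (x : Nat) => x) 0 (elimNat (fun (δ : Nat) => Nat) 1 (fun (v : Nat) => fun (θ : Nat) => θ) 0)))))) -> Eq Nat 4 (succ (succ (succ (succ ((fun (y : Nat) => y) 0)))))) (fun (j : Vec Nat 5) => refl Nat 4)
  ~> refl (Vec Nat (succ (succ (succ (succ ((fun (τ : Nat) => τ) (elimNat (fun (x : Nat) => Nat) 1 (fun (δ : Nat) => fun (v : Nat) => v) 0)))))) -> Eq Nat 4 (succ (succ (succ (succ ((fun (θ : Nat) => θ) 0)))))) (fun (y : Vec Nat 5) => refl Nat 4)
  ~> refl (Vec Nat (succ (succ (succ (succ (elimNat (fun (τ : Nat) => Nat) 1 (fun (x : Nat) => fun (δ : Nat) => δ) 0))))) -> Eq Nat 4 (succ (succ (succ (succ ((fun (v : Nat) => v) 0)))))) (fun (θ : Vec Nat 5) => refl Nat 4)
  ~> refl (Vec Nat 5 -> Eq Nat 4 (succ (succ (succ (succ ((fun (τ : Nat) => τ) 0)))))) (fun (x : Vec Nat 5) => refl Nat 4)
  ~> refl (Vec Nat 5 -> Eq Nat 4 4) (fun (τ : Vec Nat 5) => refl Nat 4)
inferred type:
  Eq (Vec Nat 5 -> Eq Nat 4 4) (fun (τ : Vec Nat 5) => refl Nat 4) (fun (x : Vec Nat 5) => refl Nat 4)


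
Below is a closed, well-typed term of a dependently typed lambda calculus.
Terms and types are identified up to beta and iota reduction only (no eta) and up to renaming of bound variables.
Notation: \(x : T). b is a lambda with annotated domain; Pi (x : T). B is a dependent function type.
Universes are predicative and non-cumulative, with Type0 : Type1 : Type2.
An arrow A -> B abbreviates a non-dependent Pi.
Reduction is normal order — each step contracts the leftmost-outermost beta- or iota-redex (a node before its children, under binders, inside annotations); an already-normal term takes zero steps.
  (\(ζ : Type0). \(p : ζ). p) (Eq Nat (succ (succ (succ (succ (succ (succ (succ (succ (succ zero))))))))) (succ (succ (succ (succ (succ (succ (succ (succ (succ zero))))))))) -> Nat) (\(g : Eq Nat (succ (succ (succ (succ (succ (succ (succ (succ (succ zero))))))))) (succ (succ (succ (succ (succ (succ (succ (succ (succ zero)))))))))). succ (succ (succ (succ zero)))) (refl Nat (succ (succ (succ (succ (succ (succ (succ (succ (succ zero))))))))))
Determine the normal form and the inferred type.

resulting normal form:
  succ (succ (succ (succ zero)))
type:
  Nat
observation: the term reaches its normal form after 3 normal-order steps.


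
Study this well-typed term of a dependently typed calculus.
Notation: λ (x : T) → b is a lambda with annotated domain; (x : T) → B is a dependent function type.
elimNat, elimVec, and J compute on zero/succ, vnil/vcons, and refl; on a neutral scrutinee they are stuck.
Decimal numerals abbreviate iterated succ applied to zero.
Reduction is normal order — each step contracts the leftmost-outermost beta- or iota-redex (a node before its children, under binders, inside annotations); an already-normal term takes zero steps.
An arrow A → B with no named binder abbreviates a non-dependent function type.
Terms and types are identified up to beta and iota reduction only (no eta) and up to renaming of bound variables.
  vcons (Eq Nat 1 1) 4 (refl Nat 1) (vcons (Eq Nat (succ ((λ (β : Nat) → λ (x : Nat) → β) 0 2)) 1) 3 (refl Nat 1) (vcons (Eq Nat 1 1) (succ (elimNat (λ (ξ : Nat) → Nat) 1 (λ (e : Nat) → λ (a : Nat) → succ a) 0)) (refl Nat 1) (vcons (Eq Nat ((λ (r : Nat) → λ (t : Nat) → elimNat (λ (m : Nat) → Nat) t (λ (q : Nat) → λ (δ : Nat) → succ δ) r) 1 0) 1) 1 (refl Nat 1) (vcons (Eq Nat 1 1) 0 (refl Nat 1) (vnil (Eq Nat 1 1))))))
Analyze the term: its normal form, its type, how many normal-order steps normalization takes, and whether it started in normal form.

reduced normal form:
  vcons (Eq Nat 1 1) 4 (refl Nat 1) (vcons (Eq Nat 1 1) 3 (refl Nat 1) (vcons (Eq Nat 1 1) 2 (refl Nat 1) (vcons (Eq Nat 1 1) 1 (refl Nat 1) (vcons (Eq Nat 1 1) 0 (refl Nat 1) (vnil (Eq Nat 1 1))))))
inferred type:
  Vec (Eq Nat 1 1) 5
steps to reach normal form (normal order): 9
started in normal form: no
first contracted redex: a beta-redex


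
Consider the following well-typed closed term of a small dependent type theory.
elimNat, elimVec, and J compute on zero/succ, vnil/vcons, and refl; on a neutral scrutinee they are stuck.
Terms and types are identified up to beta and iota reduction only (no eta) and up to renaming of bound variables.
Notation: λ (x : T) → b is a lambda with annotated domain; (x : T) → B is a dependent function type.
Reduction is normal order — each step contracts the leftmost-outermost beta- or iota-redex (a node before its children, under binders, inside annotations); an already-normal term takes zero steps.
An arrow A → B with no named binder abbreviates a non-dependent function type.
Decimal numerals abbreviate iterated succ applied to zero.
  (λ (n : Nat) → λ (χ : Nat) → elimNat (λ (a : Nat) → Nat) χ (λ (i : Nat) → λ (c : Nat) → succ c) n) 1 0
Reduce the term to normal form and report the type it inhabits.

resulting normal form:
  1
the term's type:
  Nat


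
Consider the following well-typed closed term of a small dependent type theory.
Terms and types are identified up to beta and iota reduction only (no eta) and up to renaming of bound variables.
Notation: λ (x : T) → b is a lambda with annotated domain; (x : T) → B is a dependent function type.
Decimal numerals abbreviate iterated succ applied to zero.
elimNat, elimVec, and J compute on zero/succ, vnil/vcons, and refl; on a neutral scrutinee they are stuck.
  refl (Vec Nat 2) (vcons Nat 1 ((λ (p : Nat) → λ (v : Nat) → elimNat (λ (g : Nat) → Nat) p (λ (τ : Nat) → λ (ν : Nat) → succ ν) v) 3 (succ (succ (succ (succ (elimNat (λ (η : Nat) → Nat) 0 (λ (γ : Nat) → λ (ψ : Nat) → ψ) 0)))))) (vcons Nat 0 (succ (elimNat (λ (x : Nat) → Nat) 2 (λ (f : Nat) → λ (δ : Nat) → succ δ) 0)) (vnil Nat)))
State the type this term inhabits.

inferred type:
  Eq (Vec Nat 2) (vcons Nat 1 7 (vcons Nat 0 3 (vnil Nat))) (vcons Nat 1 7 (vcons Nat 0 3 (vnil Nat)))


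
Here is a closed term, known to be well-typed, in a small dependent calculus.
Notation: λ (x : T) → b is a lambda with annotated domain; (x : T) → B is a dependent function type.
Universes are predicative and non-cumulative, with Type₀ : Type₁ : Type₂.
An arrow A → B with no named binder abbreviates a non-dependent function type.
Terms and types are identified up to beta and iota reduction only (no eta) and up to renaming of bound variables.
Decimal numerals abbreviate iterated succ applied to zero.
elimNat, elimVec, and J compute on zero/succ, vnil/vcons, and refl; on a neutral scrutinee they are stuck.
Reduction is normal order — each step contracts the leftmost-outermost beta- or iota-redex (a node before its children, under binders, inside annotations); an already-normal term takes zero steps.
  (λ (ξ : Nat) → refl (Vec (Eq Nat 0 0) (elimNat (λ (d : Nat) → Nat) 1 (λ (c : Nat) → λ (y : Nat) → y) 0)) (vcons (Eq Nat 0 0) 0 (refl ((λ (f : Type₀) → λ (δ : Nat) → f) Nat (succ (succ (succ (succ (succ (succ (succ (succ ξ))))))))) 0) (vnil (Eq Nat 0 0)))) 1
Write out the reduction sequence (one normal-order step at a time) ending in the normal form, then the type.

reduction (normal order):
  (λ (ξ : Nat) → refl (Vec (Eq Nat 0 0) (elimNat (λ (d : Nat) → Nat) 1 (λ (c : Nat) → λ (y : Nat) → y) 0)) (vcons (Eq Nat 0 0) 0 (refl ((λ (f : Type₀) → λ (δ : Nat) → f) Nat (succ (succ (succ (succ (succ (succ (succ (succ ξ))))))))) 0) (vnil (Eq Nat 0 0)))) 1
  ~> refl (Vec (Eq Nat 0 0) (elimNat (λ (ξ : Nat) → Nat) 1 (λ (d : Nat) → λ (c : Nat) → c) 0)) (vcons (Eq Nat 0 0) 0 (refl ((λ (y : Type₀) → λ (f : Nat) → y) Nat 9) 0) (vnil (Eq Nat 0 0)))
  ~> refl (Vec (Eq Nat 0 0) 1) (vcons (Eq Nat 0 0) 0 (refl ((λ (ξ : Type₀) → λ (d : Nat) → ξ) Nat 9) 0) (vnil (Eq Nat 0 0)))
  ~> refl (Vec (Eq Nat 0 0) 1) (vcons (Eq Nat 0 0) 0 (refl ((λ (ξ : Nat) → Nat) 9) 0) (vnil (Eq Nat 0 0)))
  ~> refl (Vec (Eq Nat 0 0) 1) (vcons (Eq Nat 0 0) 0 (refl Nat 0) (vnil (Eq Nat 0 0)))
type:
  Eq (Vec (Eq Nat 0 0) 1) (vcons (Eq Nat 0 0) 0 (refl Nat 0) (vnil (Eq Nat 0 0))) (vcons (Eq Nat 0 0) 0 (refl Nat 0) (vnil (Eq Nat 0 0)))


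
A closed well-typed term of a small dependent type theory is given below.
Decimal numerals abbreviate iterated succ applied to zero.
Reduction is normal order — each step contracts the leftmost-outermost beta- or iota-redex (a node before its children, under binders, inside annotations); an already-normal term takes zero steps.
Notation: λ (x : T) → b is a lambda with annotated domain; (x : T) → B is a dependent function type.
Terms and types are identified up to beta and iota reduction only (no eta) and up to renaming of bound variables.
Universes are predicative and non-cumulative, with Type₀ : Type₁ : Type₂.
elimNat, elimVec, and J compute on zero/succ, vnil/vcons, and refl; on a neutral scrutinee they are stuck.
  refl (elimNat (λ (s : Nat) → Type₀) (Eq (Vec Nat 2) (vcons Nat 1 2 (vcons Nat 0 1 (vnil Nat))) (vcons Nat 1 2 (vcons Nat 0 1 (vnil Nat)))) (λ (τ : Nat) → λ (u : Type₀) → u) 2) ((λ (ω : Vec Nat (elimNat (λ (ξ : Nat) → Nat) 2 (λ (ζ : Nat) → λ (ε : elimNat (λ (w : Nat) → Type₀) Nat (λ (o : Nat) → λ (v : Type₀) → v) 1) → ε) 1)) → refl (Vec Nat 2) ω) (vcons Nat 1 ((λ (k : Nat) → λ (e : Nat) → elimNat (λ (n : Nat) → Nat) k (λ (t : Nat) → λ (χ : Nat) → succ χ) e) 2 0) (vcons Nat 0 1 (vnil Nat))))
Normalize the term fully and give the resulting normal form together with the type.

resulting normal form:
  refl (Eq (Vec Nat 2) (vcons Nat 1 2 (vcons Nat 0 1 (vnil Nat))) (vcons Nat 1 2 (vcons Nat 0 1 (vnil Nat)))) (refl (Vec Nat 2) (vcons Nat 1 2 (vcons Nat 0 1 (vnil Nat))))
type:
  Eq (Eq (Vec Nat 2) (vcons Nat 1 2 (vcons Nat 0 1 (vnil Nat))) (vcons Nat 1 2 (vcons Nat 0 1 (vnil Nat)))) (refl (Vec Nat 2) (vcons Nat 1 2 (vcons Nat 0 1 (vnil Nat)))) (refl (Vec Nat 2) (vcons Nat 1 2 (vcons Nat 0 1 (vnil Nat))))


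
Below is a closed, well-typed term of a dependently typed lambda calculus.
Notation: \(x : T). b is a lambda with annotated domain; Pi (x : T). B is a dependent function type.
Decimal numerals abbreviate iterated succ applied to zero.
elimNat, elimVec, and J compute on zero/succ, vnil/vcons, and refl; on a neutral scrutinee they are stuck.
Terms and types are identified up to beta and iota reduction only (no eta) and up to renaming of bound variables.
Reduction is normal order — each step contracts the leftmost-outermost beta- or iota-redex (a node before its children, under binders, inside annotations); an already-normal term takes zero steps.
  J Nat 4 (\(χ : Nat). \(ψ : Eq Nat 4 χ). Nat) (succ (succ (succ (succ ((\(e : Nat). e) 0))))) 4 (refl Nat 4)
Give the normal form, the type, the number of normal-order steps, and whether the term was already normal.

normal form:
  4
type:
  Nat
normal-order step count: 2
already normal: no
first redex: a J iota-redex


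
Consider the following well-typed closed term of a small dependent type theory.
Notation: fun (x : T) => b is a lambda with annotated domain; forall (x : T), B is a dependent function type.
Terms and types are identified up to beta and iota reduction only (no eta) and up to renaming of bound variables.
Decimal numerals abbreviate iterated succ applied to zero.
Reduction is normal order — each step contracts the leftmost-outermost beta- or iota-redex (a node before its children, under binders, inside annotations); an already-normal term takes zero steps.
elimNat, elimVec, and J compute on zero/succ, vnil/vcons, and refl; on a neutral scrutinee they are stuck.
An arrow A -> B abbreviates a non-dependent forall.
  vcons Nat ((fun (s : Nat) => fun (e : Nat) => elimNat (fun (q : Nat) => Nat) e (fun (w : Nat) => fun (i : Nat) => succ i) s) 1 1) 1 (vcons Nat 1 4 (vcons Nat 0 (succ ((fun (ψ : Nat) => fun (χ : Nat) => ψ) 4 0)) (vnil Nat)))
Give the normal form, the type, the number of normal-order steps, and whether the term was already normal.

reduced normal form:
  vcons Nat 2 1 (vcons Nat 1 4 (vcons Nat 0 5 (vnil Nat)))
the term's type:
  Vec Nat 3
normal-order step count: 8
term was already normal: no
first contracted redex: a beta-redex


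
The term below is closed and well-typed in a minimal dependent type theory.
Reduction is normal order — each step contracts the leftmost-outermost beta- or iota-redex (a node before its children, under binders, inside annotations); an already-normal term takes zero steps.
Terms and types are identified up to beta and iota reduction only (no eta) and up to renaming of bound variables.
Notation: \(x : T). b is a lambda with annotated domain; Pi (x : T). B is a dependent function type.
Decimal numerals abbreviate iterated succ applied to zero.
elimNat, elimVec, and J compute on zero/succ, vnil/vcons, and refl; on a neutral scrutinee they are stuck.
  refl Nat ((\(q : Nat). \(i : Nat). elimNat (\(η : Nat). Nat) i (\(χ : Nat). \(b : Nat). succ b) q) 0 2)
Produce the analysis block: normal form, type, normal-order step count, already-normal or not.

reduced normal form:
  refl Nat 2
the term's type:
  Eq Nat 2 2
normal-order step count: 3
started in normal form: no
first contracted redex: a beta-redex


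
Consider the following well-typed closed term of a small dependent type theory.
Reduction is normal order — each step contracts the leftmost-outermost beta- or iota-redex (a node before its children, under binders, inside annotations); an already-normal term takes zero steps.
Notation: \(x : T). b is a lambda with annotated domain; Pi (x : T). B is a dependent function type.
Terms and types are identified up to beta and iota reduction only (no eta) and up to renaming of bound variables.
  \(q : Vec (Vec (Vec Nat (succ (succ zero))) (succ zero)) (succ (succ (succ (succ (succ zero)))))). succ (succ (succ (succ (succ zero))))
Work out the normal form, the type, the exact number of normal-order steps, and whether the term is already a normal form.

normal form:
  \(q : Vec (Vec (Vec Nat (succ (succ zero))) (succ zero)) (succ (succ (succ (succ (succ zero)))))). succ (succ (succ (succ (succ zero))))
inferred type:
  Pi (q : Vec (Vec (Vec Nat (succ (succ zero))) (succ zero)) (succ (succ (succ (succ (succ zero)))))). Nat
steps to reach normal form (normal order): 0
term was already normal: yes


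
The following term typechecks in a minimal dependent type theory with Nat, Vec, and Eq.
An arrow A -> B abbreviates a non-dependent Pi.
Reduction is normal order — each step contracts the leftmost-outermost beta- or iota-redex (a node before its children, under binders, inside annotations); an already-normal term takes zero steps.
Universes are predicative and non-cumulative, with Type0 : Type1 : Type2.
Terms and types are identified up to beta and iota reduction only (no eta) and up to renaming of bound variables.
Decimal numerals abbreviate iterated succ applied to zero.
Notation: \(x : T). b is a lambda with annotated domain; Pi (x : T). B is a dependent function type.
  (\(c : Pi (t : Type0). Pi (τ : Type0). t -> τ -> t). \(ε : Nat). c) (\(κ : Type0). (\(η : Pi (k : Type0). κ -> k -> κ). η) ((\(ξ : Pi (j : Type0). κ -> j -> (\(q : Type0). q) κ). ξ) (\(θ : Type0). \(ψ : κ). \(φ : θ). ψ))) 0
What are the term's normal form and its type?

reduced normal form:
  \(c : Type0). \(t : Type0). \(τ : c). \(ε : t). τ
type:
  Pi (c : Type0). Pi (t : Type0). c -> t -> c
observation: normalization takes exactly 4 steps under the normal-order strategy.


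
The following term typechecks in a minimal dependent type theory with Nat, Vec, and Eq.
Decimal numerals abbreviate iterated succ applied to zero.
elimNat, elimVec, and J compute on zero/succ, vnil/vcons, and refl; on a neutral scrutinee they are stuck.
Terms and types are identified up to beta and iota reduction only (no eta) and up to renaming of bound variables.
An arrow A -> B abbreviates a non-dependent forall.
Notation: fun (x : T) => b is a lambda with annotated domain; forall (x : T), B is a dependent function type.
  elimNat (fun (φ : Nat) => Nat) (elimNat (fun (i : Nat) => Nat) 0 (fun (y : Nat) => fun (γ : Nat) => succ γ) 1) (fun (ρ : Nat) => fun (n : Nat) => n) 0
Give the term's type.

inferred type:
  Nat


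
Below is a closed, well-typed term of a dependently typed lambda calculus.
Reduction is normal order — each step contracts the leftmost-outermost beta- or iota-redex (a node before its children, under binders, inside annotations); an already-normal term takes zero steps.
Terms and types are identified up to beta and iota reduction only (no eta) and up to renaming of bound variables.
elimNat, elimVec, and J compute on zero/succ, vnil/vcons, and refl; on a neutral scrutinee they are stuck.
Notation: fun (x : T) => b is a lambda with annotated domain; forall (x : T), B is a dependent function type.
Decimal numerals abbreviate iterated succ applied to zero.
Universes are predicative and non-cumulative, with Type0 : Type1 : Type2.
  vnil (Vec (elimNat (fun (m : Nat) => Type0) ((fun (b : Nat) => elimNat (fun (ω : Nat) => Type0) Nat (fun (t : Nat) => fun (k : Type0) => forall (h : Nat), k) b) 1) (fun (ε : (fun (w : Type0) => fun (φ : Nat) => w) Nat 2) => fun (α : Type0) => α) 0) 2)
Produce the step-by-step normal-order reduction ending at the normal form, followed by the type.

reduction (normal order):
  vnil (Vec (elimNat (fun (m : Nat) => Type0) ((fun (b : Nat) => elimNat (fun (ω : Nat) => Type0) Nat (fun (t : Nat) => fun (k : Type0) => forall (h : Nat), k) b) 1) (fun (ε : (fun (w : Type0) => fun (φ : Nat) => w) Nat 2) => fun (α : Type0) => α) 0) 2)
  ~> vnil (Vec ((fun (m : Nat) => elimNat (fun (b : Nat) => Type0) Nat (fun (ω : Nat) => fun (t : Type0) => forall (k : Nat), t) m) 1) 2)
  ~> vnil (Vec (elimNat (fun (m : Nat) => Type0) Nat (fun (b : Nat) => fun (ω : Type0) => forall (t : Nat), ω) 1) 2)
  ~> vnil (Vec ((fun (m : Nat) => fun (b : Type0) => forall (ω : Nat), b) 0 (elimNat (fun (t : Nat) => Type0) Nat (fun (k : Nat) => fun (h : Type0) => forall (ε : Nat), h) 0)) 2)
  ~> vnil (Vec ((fun (m : Type0) => forall (b : Nat), m) (elimNat (fun (ω : Nat) => Type0) Nat (fun (t : Nat) => fun (k : Type0) => forall (h : Nat), k) 0)) 2)
  ~> vnil (Vec (forall (m : Nat), elimNat (fun (b : Nat) => Type0) Nat (fun (ω : Nat) => fun (t : Type0) => forall (k : Nat), t) 0) 2)
  ~> vnil (Vec (forall (m : Nat), Nat) 2)
inferred type:
  Vec (Vec (forall (m : Nat), Nat) 2) 0


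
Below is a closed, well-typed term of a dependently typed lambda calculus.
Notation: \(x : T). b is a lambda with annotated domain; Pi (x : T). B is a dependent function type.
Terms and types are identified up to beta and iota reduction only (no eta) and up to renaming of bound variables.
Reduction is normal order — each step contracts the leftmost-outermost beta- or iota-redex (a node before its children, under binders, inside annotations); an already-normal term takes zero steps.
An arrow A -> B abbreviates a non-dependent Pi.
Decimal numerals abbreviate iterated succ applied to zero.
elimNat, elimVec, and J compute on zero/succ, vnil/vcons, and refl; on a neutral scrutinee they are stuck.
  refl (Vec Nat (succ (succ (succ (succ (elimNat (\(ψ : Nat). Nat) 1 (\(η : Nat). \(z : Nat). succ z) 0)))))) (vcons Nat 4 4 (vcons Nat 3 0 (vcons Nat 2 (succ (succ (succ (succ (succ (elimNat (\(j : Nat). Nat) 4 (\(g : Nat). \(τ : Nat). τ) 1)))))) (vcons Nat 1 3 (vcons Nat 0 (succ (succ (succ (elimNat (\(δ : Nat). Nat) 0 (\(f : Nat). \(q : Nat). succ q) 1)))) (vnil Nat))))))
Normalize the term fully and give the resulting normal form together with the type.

reduced normal form:
  refl (Vec Nat 5) (vcons Nat 4 4 (vcons Nat 3 0 (vcons Nat 2 9 (vcons Nat 1 3 (vcons Nat 0 4 (vnil Nat))))))
type:
  Eq (Vec Nat 5) (vcons Nat 4 4 (vcons Nat 3 0 (vcons Nat 2 9 (vcons Nat 1 3 (vcons Nat 0 4 (vnil Nat)))))) (vcons Nat 4 4 (vcons Nat 3 0 (vcons Nat 2 9 (vcons Nat 1 3 (vcons Nat 0 4 (vnil Nat))))))


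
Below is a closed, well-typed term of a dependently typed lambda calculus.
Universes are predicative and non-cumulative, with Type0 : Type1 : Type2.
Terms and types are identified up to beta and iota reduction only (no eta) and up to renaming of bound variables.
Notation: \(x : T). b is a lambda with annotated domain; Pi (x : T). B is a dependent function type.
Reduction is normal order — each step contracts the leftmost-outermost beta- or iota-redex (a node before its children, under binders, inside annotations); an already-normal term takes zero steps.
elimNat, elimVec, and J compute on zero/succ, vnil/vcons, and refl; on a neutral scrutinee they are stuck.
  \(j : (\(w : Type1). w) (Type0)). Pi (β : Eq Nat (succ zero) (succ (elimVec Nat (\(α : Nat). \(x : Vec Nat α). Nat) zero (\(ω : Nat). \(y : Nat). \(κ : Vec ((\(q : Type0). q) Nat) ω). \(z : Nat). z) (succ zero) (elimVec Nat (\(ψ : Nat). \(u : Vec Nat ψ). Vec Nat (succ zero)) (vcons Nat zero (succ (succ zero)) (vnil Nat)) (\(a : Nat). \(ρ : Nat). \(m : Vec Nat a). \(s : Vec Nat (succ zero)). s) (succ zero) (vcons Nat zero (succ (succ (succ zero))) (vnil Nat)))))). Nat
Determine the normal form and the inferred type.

normal form:
  \(j : Type0). Pi (w : Eq Nat (succ zero) (succ zero)). Nat
the term's type:
  Pi (j : Type0). Type0


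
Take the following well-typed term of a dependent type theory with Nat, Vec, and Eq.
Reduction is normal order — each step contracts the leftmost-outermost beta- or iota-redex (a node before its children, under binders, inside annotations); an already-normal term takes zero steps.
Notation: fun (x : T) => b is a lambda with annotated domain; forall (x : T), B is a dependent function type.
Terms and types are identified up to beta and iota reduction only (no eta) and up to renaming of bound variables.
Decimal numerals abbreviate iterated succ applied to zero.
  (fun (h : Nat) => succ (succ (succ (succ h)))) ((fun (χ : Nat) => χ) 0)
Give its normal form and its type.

resulting normal form:
  4
inferred type:
  Nat


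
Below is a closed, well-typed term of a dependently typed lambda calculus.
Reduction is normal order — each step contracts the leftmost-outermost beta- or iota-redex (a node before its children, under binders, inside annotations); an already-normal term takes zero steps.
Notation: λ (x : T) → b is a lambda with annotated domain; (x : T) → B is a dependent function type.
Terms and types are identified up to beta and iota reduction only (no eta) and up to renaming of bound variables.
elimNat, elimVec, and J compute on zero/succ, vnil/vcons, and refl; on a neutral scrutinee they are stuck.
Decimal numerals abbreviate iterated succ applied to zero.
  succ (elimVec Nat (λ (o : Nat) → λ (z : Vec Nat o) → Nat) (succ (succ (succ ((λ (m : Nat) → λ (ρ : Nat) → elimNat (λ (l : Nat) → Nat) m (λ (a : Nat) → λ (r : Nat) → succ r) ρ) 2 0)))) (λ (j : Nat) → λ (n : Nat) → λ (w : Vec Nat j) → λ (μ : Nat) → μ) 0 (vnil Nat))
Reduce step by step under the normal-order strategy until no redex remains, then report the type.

normal-order reduction:
  succ (elimVec Nat (λ (o : Nat) → λ (z : Vec Nat o) → Nat) (succ (succ (succ ((λ (m : Nat) → λ (ρ : Nat) → elimNat (λ (l : Nat) → Nat) m (λ (a : Nat) → λ (r : Nat) → succ r) ρ) 2 0)))) (λ (j : Nat) → λ (n : Nat) → λ (w : Vec Nat j) → λ (μ : Nat) → μ) 0 (vnil Nat))
  ~> succ (succ (succ (succ ((λ (o : Nat) → λ (z : Nat) → elimNat (λ (m : Nat) → Nat) o (λ (ρ : Nat) → λ (l : Nat) → succ l) z) 2 0))))
  ~> succ (succ (succ (succ ((λ (o : Nat) → elimNat (λ (z : Nat) → Nat) 2 (λ (m : Nat) → λ (ρ : Nat) → succ ρ) o) 0))))
  ~> succ (succ (succ (succ (elimNat (λ (o : Nat) → Nat) 2 (λ (z : Nat) → λ (m : Nat) → succ m) 0))))
  ~> 6
type:
  Nat


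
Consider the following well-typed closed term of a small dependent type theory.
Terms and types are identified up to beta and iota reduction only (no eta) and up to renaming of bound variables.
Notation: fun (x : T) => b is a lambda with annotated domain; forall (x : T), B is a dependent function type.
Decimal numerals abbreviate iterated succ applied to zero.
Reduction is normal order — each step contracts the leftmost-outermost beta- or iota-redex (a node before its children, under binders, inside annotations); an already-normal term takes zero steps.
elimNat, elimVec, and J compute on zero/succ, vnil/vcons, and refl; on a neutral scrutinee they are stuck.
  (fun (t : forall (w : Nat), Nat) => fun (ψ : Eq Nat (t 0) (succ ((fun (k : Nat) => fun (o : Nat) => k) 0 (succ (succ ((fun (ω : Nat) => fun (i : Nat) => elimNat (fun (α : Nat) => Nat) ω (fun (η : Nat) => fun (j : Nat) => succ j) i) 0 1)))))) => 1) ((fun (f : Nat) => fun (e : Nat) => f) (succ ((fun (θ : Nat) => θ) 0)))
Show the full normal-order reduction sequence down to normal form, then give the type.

normal-order reduction sequence:
  (fun (t : forall (w : Nat), Nat) => fun (ψ : Eq Nat (t 0) (succ ((fun (k : Nat) => fun (o : Nat) => k) 0 (succ (succ ((fun (ω : Nat) => fun (i : Nat) => elimNat (fun (α : Nat) => Nat) ω (fun (η : Nat) => fun (j : Nat) => succ j) i) 0 1)))))) => 1) ((fun (f : Nat) => fun (e : Nat) => f) (succ ((fun (θ : Nat) => θ) 0)))
  ~> fun (t : Eq Nat ((fun (w : Nat) => fun (ψ : Nat) => w) (succ ((fun (k : Nat) => k) 0)) 0) (succ ((fun (o : Nat) => fun (ω : Nat) => o) 0 (succ (succ ((fun (i : Nat) => fun (α : Nat) => elimNat (fun (η : Nat) => Nat) i (fun (j : Nat) => fun (f : Nat) => succ f) α) 0 1)))))) => 1
  ~> fun (t : Eq Nat ((fun (w : Nat) => succ ((fun (ψ : Nat) => ψ) 0)) 0) (succ ((fun (k : Nat) => fun (o : Nat) => k) 0 (succ (succ ((fun (ω : Nat) => fun (i : Nat) => elimNat (fun (α : Nat) => Nat) ω (fun (η : Nat) => fun (j : Nat) => succ j) i) 0 1)))))) => 1
  ~> fun (t : Eq Nat (succ ((fun (w : Nat) => w) 0)) (succ ((fun (ψ : Nat) => fun (k : Nat) => ψ) 0 (succ (succ ((fun (o : Nat) => fun (ω : Nat) => elimNat (fun (i : Nat) => Nat) o (fun (α : Nat) => fun (η : Nat) => succ η) ω) 0 1)))))) => 1
  ~> fun (t : Eq Nat 1 (succ ((fun (w : Nat) => fun (ψ : Nat) => w) 0 (succ (succ ((fun (k : Nat) => fun (o : Nat) => elimNat (fun (ω : Nat) => Nat) k (fun (i : Nat) => fun (α : Nat) => succ α) o) 0 1)))))) => 1
  ~> fun (t : Eq Nat 1 (succ ((fun (w : Nat) => 0) (succ (succ ((fun (ψ : Nat) => fun (k : Nat) => elimNat (fun (o : Nat) => Nat) ψ (fun (ω : Nat) => fun (i : Nat) => succ i) k) 0 1)))))) => 1
  ~> fun (t : Eq Nat 1 1) => 1
inferred type:
  forall (t : Eq Nat 1 1), Nat


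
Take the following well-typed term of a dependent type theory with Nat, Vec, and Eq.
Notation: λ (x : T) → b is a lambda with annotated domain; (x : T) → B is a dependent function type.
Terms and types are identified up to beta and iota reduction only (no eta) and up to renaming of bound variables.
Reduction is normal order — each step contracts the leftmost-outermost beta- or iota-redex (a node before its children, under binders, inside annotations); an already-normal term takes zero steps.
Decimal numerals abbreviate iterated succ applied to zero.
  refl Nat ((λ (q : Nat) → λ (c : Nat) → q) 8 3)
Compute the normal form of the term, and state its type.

normal form:
  refl Nat 8
type:
  Eq Nat 8 8
observation: 2 normal-order steps normalize the term, beginning with a beta-redex.
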